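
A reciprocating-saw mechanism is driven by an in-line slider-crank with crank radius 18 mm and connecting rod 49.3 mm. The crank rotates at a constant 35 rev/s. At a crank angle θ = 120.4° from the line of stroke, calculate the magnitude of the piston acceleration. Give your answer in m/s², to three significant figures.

594

ω = 2π·35 = 219.9 rad/s
x(θ) = r cosθ + √(L² − r² sin²θ); with ω constant, a = ω²·d²x/dθ².
d²x/dθ² = −r cosθ − r²(cos2θ)/√u − r⁴ sin²2θ/(4u^{3/2}),  u = L² − r² sin²θ = 0.00218946 m².
Substituting r = 0.018 m, L = 0.0493 m, θ = 120.4°: d²x/dθ² = +0.012292 m.
a = ω²·d²x/dθ² = (219.9)²·(+0.012292) = +594.43 m/s²;  |a| = 594.43 m/s².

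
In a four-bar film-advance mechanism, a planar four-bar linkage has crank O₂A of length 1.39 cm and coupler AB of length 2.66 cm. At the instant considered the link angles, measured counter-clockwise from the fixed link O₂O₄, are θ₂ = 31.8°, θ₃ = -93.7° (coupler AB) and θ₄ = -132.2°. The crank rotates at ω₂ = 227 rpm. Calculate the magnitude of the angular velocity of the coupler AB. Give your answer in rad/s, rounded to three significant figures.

ω₂ = 23.77 rad/s (from 227 rpm).
Differentiating the loop-closure r₂e^{iθ₂}+r₃e^{iθ₃}=r₁+r₄e^{iθ₄} gives r₂ω₂e^{iθ₂}+r₃ω₃e^{iθ₃}=r₄ω₄e^{iθ₄}.
Eliminating the other unknown: ω₃ = r₂ω₂ sin(θ₄−θ₂) / [r₃ sin(θ₃−θ₄)].
Numerator sine = -0.27564; denominator sine = +0.62251.
Result = 0.0139·23.77·(-0.27564) / (0.0266·(+0.62251)) = -5.5002 rad/s; magnitude 5.5002 rad/s.

5.50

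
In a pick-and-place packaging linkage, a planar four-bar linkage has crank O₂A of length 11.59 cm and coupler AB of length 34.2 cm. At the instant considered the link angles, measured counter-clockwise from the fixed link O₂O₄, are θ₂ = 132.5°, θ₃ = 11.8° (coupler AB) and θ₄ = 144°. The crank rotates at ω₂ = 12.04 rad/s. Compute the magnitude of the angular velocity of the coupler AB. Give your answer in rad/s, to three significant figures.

ω₂ = 12.04 rad/s
Differentiating the loop-closure r₂e^{iθ₂}+r₃e^{iθ₃}=r₁+r₄e^{iθ₄} gives r₂ω₂e^{iθ₂}+r₃ω₃e^{iθ₃}=r₄ω₄e^{iθ₄}.
Eliminating the other unknown: ω₃ = r₂ω₂ sin(θ₄−θ₂) / [r₃ sin(θ₃−θ₄)].
Numerator sine = +0.19937; denominator sine = -0.74080.
Result = 0.1159·12.04·(+0.19937) / (0.342·(-0.74080)) = -1.0981 rad/s; magnitude 1.0981 rad/s.

1.10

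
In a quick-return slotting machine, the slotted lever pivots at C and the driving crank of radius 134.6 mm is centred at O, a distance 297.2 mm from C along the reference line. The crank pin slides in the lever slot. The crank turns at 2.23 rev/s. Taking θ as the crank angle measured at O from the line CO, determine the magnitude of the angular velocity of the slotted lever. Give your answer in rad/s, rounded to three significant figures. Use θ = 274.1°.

ω = 14.01 rad/s (from 2.23 rev/s).
Crank pin A relative to C: A = (d + r cosθ, r sinθ); lever angle φ = atan2(r sinθ, d + r cosθ).
Differentiating tanφ: φ̇ = rω(d cosθ + r)/(d² + r² + 2dr cosθ).
d² + r² + 2dr cosθ = |CA|² = 0.112165 m²;  d cosθ + r = +0.15585 m.
|ω_lever| = |0.1346·14.01·+0.15585| / 0.112165 = 2.6204 rad/s.

2.62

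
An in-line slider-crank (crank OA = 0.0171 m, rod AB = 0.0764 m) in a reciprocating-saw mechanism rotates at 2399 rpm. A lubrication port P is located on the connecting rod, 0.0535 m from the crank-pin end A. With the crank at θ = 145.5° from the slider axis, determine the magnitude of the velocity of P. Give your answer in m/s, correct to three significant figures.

ω = 251.2 rad/s.  Crank-pin speed |V_A| = rω = 4.2959 m/s, perpendicular to OA.
Rod angle: sinφ = −(r/L) sinθ ⇒ φ = -7.283°; ω_rod = −rω cosθ/√(L²−r²sin²θ) = +46.717 rad/s.
V_P = V_A + ω_rod × AP, with AP = 0.0535 m along the rod.
Components: V_Px = −rω sinθ − a·ω_rod·sinφ = -2.1164 m/s;  V_Py = rω cosθ + a·ω_rod·cosφ = -1.0612 m/s.
|V_P| = √(V_Px² + V_Py²) = 2.3675 m/s.

2.37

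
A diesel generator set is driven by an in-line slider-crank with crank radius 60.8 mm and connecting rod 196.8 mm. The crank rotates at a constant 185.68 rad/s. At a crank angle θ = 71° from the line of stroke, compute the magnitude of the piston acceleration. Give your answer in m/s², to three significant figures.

ω = 185.7 rad/s
x(θ) = r cosθ + √(L² − r² sin²θ); with ω constant, a = ω²·d²x/dθ².
d²x/dθ² = −r cosθ − r²(cos2θ)/√u − r⁴ sin²2θ/(4u^{3/2}),  u = L² − r² sin²θ = 0.0354254 m².
Substituting r = 0.0608 m, L = 0.1968 m, θ = 71°: d²x/dθ² = -0.0045119 m.
a = ω²·d²x/dθ² = (185.7)²·(-0.0045119) = -155.56 m/s²;  |a| = 155.56 m/s².

156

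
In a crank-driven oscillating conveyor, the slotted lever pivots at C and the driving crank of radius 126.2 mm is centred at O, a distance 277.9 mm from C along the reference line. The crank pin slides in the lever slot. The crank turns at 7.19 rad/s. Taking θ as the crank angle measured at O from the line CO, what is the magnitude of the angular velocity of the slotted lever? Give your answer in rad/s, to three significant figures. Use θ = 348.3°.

2.23

ω = 7.19 rad/s
Crank pin A relative to C: A = (d + r cosθ, r sinθ); lever angle φ = atan2(r sinθ, d + r cosθ).
Differentiating tanφ: φ̇ = rω(d cosθ + r)/(d² + r² + 2dr cosθ).
d² + r² + 2dr cosθ = |CA|² = 0.161839 m²;  d cosθ + r = +0.39833 m.
|ω_lever| = |0.1262·7.19·+0.39833| / 0.161839 = 2.2333 rad/s.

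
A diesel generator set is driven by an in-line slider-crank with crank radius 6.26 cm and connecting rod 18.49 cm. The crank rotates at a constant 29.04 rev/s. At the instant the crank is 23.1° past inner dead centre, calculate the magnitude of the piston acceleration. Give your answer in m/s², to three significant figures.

ω = 2π·29 = 182.5 rad/s
x(θ) = r cosθ + √(L² − r² sin²θ); with ω constant, a = ω²·d²x/dθ².
d²x/dθ² = −r cosθ − r²(cos2θ)/√u − r⁴ sin²2θ/(4u^{3/2}),  u = L² − r² sin²θ = 0.0335848 m².
Substituting r = 0.0626 m, L = 0.1849 m, θ = 23.1°: d²x/dθ² = -0.072706 m.
a = ω²·d²x/dθ² = (182.5)²·(-0.072706) = -2420.6 m/s²;  |a| = 2420.6 m/s².

2420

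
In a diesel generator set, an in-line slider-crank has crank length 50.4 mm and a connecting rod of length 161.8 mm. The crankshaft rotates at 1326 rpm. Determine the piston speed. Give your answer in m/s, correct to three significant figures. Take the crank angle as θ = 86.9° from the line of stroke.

ω = 2π·1326/60 = 138.9 rad/s
For an in-line slider-crank, x = r cosθ + √(L² − r² sin²θ), so v = −rω sinθ·[1 + r cosθ/√(L² − r² sin²θ)].
With r = 0.0504 m, L = 0.1618 m, θ = 86.9°: √(L² − r² sin²θ) = 0.15377 m.
v = −0.0504·138.9·0.99854·[1 + 0.0504·0.05408/0.15377] = -7.1121 m/s.
|v| = 7.1121 m/s.

7.11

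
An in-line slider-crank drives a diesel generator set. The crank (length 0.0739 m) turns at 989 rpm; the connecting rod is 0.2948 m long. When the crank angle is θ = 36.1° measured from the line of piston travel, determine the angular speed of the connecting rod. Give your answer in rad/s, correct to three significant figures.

ω = 103.6 rad/s (converted from 989 rpm).
The rod makes angle φ with the slider axis where L sinφ = r sinθ; differentiating, L cosφ·φ̇ = r ω cosθ.
L cosφ = √(L² − r² sin²θ) = 0.29157 m.
|ω_rod| = r ω |cosθ| / √(L² − r² sin²θ) = 0.0739·103.6·0.80799/0.29157 = 21.21 rad/s.

21.2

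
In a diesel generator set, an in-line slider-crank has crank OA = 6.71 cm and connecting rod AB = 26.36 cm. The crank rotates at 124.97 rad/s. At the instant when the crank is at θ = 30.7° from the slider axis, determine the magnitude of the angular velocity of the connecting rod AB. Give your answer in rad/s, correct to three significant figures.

27.6

ω = 125 rad/s
The rod makes angle φ with the slider axis where L sinφ = r sinθ; differentiating, L cosφ·φ̇ = r ω cosθ.
L cosφ = √(L² − r² sin²θ) = 0.26136 m.
|ω_rod| = r ω |cosθ| / √(L² − r² sin²θ) = 0.0671·125·0.85985/0.26136 = 27.587 rad/s.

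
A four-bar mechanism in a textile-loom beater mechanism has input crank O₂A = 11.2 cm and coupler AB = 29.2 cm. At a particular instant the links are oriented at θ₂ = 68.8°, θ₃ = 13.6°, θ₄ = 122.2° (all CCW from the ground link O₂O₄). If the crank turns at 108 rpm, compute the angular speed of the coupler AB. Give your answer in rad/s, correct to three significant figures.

ω₂ = 11.31 rad/s (from 108 rpm).
Differentiating the loop-closure r₂e^{iθ₂}+r₃e^{iθ₃}=r₁+r₄e^{iθ₄} gives r₂ω₂e^{iθ₂}+r₃ω₃e^{iθ₃}=r₄ω₄e^{iθ₄}.
Eliminating the other unknown: ω₃ = r₂ω₂ sin(θ₄−θ₂) / [r₃ sin(θ₃−θ₄)].
Numerator sine = +0.80282; denominator sine = -0.94777.
Result = 0.112·11.31·(+0.80282) / (0.292·(-0.94777)) = -3.6745 rad/s; magnitude 3.6745 rad/s.

3.67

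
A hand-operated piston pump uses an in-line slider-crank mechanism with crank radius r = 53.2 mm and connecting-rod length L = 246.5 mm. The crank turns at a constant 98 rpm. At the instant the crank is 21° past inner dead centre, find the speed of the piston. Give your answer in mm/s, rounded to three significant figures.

ω = 2π·98/60 = 10.26 rad/s
For an in-line slider-crank, x = r cosθ + √(L² − r² sin²θ), so v = −rω sinθ·[1 + r cosθ/√(L² − r² sin²θ)].
With r = 0.0532 m, L = 0.2465 m, θ = 21°: √(L² − r² sin²θ) = 0.24576 m.
v = −0.0532·10.26·0.35837·[1 + 0.0532·0.93358/0.24576] = -0.2352 m/s.
|v| = 0.2352 m/s = 235.2 mm/s.

235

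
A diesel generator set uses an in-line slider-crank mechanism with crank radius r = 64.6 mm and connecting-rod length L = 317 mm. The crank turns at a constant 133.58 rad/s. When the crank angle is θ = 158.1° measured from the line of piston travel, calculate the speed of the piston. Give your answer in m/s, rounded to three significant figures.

ω = 133.6 rad/s
For an in-line slider-crank, x = r cosθ + √(L² − r² sin²θ), so v = −rω sinθ·[1 + r cosθ/√(L² − r² sin²θ)].
With r = 0.0646 m, L = 0.317 m, θ = 158.1°: √(L² − r² sin²θ) = 0.31608 m.
v = −0.0646·133.6·0.37299·[1 + 0.0646·-0.92784/0.31608] = -2.6083 m/s.
|v| = 2.6083 m/s.

2.61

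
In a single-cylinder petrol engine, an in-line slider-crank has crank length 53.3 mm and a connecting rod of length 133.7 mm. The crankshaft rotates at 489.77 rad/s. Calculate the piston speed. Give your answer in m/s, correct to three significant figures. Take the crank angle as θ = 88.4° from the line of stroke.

26.4

ω = 489.8 rad/s
For an in-line slider-crank, x = r cosθ + √(L² − r² sin²θ), so v = −rω sinθ·[1 + r cosθ/√(L² − r² sin²θ)].
With r = 0.0533 m, L = 0.1337 m, θ = 88.4°: √(L² − r² sin²θ) = 0.12263 m.
v = −0.0533·489.8·0.99961·[1 + 0.0533·0.02792/0.12263] = -26.411 m/s.
|v| = 26.411 m/s.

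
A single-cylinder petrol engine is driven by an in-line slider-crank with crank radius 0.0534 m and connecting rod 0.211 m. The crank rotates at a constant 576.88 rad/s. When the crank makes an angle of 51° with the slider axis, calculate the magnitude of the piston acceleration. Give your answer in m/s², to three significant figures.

ω = 576.9 rad/s
x(θ) = r cosθ + √(L² − r² sin²θ); with ω constant, a = ω²·d²x/dθ².
d²x/dθ² = −r cosθ − r²(cos2θ)/√u − r⁴ sin²2θ/(4u^{3/2}),  u = L² − r² sin²θ = 0.0427988 m².
Substituting r = 0.0534 m, L = 0.211 m, θ = 51°: d²x/dθ² = -0.03096 m.
a = ω²·d²x/dθ² = (576.9)²·(-0.03096) = -10303 m/s²;  |a| = 10303 m/s².

10300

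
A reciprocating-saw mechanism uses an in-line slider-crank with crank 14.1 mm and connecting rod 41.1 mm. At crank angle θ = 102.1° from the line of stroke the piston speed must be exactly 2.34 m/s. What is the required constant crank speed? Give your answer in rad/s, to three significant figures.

184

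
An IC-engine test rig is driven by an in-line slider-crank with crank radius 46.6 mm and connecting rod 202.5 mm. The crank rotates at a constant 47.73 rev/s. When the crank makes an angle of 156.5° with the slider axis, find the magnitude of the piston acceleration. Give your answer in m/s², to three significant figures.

ω = 2π·47.7 = 299.9 rad/s
x(θ) = r cosθ + √(L² − r² sin²θ); with ω constant, a = ω²·d²x/dθ².
d²x/dθ² = −r cosθ − r²(cos2θ)/√u − r⁴ sin²2θ/(4u^{3/2}),  u = L² − r² sin²θ = 0.040661 m².
Substituting r = 0.0466 m, L = 0.2025 m, θ = 156.5°: d²x/dθ² = +0.035314 m.
a = ω²·d²x/dθ² = (299.9)²·(+0.035314) = +3176 m/s²;  |a| = 3176 m/s².

3180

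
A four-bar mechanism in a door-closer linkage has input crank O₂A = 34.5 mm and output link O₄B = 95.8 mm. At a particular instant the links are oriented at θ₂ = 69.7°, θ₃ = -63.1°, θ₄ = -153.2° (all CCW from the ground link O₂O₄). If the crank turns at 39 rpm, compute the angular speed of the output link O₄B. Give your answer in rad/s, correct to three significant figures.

ω₂ = 4.084 rad/s (from 39 rpm).
Differentiating the loop-closure r₂e^{iθ₂}+r₃e^{iθ₃}=r₁+r₄e^{iθ₄} gives r₂ω₂e^{iθ₂}+r₃ω₃e^{iθ₃}=r₄ω₄e^{iθ₄}.
Eliminating the other unknown: ω₄ = r₂ω₂ sin(θ₂−θ₃) / [r₄ sin(θ₄−θ₃)].
Numerator sine = +0.73373; denominator sine = -1.00000.
Result = 0.0345·4.084·(+0.73373) / (0.0958·(-1.00000)) = -1.0792 rad/s; magnitude 1.0792 rad/s.

1.08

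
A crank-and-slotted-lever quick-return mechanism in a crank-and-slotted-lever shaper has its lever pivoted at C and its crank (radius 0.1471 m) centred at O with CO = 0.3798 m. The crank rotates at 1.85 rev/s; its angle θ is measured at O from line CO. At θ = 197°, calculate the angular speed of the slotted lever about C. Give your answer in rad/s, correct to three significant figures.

6.26

ω = 11.62 rad/s (from 1.85 rev/s).
Crank pin A relative to C: A = (d + r cosθ, r sinθ); lever angle φ = atan2(r sinθ, d + r cosθ).
Differentiating tanφ: φ̇ = rω(d cosθ + r)/(d² + r² + 2dr cosθ).
d² + r² + 2dr cosθ = |CA|² = 0.0590317 m²;  d cosθ + r = -0.2161 m.
|ω_lever| = |0.1471·11.62·-0.2161| / 0.0590317 = 6.2595 rad/s.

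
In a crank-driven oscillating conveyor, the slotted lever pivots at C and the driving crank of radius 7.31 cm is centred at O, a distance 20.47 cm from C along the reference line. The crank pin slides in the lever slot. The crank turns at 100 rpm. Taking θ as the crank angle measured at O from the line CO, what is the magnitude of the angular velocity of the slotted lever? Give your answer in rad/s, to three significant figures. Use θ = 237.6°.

ω = 10.47 rad/s (from 100 rpm).
Crank pin A relative to C: A = (d + r cosθ, r sinθ); lever angle φ = atan2(r sinθ, d + r cosθ).
Differentiating tanφ: φ̇ = rω(d cosθ + r)/(d² + r² + 2dr cosθ).
d² + r² + 2dr cosθ = |CA|² = 0.0312099 m²;  d cosθ + r = -0.036584 m.
|ω_lever| = |0.0731·10.47·-0.036584| / 0.0312099 = 0.89731 rad/s.

0.897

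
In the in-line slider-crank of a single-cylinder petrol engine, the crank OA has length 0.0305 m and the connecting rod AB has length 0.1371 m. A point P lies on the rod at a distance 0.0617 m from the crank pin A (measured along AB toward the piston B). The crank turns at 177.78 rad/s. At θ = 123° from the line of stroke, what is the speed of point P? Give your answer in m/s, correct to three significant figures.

4.59

ω = 177.8 rad/s.  Crank-pin speed |V_A| = rω = 5.4223 m/s, perpendicular to OA.
Rod angle: sinφ = −(r/L) sinθ ⇒ φ = -10.753°; ω_rod = −rω cosθ/√(L²−r²sin²θ) = +21.925 rad/s.
V_P = V_A + ω_rod × AP, with AP = 0.0617 m along the rod.
Components: V_Px = −rω sinθ − a·ω_rod·sinφ = -4.2951 m/s;  V_Py = rω cosθ + a·ω_rod·cosφ = -1.6241 m/s.
|V_P| = √(V_Px² + V_Py²) = 4.5919 m/s.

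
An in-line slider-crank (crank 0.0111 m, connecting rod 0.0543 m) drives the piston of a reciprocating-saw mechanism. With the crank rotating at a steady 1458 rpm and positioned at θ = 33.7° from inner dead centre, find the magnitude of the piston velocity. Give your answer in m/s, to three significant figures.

ω = 2π·1458/60 = 152.7 rad/s
For an in-line slider-crank, x = r cosθ + √(L² − r² sin²θ), so v = −rω sinθ·[1 + r cosθ/√(L² − r² sin²θ)].
With r = 0.0111 m, L = 0.0543 m, θ = 33.7°: √(L² − r² sin²θ) = 0.05395 m.
v = −0.0111·152.7·0.55484·[1 + 0.0111·0.83195/0.05395] = -1.1013 m/s.
|v| = 1.1013 m/s.

1.10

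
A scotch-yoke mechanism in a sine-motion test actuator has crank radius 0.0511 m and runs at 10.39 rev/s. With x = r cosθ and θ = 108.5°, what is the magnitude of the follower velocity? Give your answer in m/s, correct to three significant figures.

ω = 65.28 rad/s (from 10.39 rev/s).
x = r cosθ ⇒ ẋ = −rω sinθ.
|v| = rω|sinθ| = 0.0511·65.28·|sin 108.5°| = 3.1635 m/s.

3.16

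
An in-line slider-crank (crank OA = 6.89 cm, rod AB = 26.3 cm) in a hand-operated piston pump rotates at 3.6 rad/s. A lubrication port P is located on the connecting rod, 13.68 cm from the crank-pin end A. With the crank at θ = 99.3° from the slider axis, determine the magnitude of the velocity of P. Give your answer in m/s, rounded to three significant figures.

0.240

ω = 3.6 rad/s.  Crank-pin speed |V_A| = rω = 0.24804 m/s, perpendicular to OA.
Rod angle: sinφ = −(r/L) sinθ ⇒ φ = -14.983°; ω_rod = −rω cosθ/√(L²−r²sin²θ) = +0.15778 rad/s.
V_P = V_A + ω_rod × AP, with AP = 0.1368 m along the rod.
Components: V_Px = −rω sinθ − a·ω_rod·sinφ = -0.2392 m/s;  V_Py = rω cosθ + a·ω_rod·cosφ = -0.019234 m/s.
|V_P| = √(V_Px² + V_Py²) = 0.23997 m/s.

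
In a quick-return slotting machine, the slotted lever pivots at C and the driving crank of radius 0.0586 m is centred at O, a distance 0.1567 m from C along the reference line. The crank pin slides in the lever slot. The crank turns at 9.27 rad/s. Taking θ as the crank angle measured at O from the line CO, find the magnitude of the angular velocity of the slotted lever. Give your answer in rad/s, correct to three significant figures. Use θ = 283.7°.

1.61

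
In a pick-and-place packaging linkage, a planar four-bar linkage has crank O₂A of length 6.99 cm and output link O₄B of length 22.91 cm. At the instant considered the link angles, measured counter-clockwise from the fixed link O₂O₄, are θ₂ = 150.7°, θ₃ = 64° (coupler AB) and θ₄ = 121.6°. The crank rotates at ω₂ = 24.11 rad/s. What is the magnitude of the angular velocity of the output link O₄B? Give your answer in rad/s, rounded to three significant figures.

ω₂ = 24.11 rad/s
Differentiating the loop-closure r₂e^{iθ₂}+r₃e^{iθ₃}=r₁+r₄e^{iθ₄} gives r₂ω₂e^{iθ₂}+r₃ω₃e^{iθ₃}=r₄ω₄e^{iθ₄}.
Eliminating the other unknown: ω₄ = r₂ω₂ sin(θ₂−θ₃) / [r₄ sin(θ₄−θ₃)].
Numerator sine = +0.99834; denominator sine = +0.84433.
Result = 0.0699·24.11·(+0.99834) / (0.2291·(+0.84433)) = +8.698 rad/s; magnitude 8.698 rad/s.

8.70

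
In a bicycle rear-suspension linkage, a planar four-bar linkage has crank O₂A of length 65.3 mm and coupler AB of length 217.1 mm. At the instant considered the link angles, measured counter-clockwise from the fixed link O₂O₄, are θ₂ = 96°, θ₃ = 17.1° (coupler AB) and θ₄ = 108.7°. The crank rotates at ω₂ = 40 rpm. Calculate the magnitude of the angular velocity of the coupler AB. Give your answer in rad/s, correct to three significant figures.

ω₂ = 4.189 rad/s (from 40 rpm).
Differentiating the loop-closure r₂e^{iθ₂}+r₃e^{iθ₃}=r₁+r₄e^{iθ₄} gives r₂ω₂e^{iθ₂}+r₃ω₃e^{iθ₃}=r₄ω₄e^{iθ₄}.
Eliminating the other unknown: ω₃ = r₂ω₂ sin(θ₄−θ₂) / [r₃ sin(θ₃−θ₄)].
Numerator sine = +0.21985; denominator sine = -0.99961.
Result = 0.0653·4.189·(+0.21985) / (0.2171·(-0.99961)) = -0.2771 rad/s; magnitude 0.2771 rad/s.

0.277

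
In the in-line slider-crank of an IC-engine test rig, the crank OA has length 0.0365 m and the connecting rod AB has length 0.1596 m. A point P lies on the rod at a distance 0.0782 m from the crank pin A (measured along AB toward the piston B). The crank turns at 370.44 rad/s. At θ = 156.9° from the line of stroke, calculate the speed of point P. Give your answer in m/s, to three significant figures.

7.93

ω = 370.4 rad/s.  Crank-pin speed |V_A| = rω = 13.521 m/s, perpendicular to OA.
Rod angle: sinφ = −(r/L) sinθ ⇒ φ = -5.148°; ω_rod = −rω cosθ/√(L²−r²sin²θ) = +78.241 rad/s.
V_P = V_A + ω_rod × AP, with AP = 0.0782 m along the rod.
Components: V_Px = −rω sinθ − a·ω_rod·sinφ = -4.7558 m/s;  V_Py = rω cosθ + a·ω_rod·cosφ = -6.3432 m/s.
|V_P| = √(V_Px² + V_Py²) = 7.928 m/s.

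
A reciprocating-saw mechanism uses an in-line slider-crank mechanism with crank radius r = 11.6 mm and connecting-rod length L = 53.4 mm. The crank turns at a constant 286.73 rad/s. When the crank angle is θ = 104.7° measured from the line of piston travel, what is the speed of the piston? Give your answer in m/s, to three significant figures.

ω = 286.7 rad/s
For an in-line slider-crank, x = r cosθ + √(L² − r² sin²θ), so v = −rω sinθ·[1 + r cosθ/√(L² − r² sin²θ)].
With r = 0.0116 m, L = 0.0534 m, θ = 104.7°: √(L² − r² sin²θ) = 0.052208 m.
v = −0.0116·286.7·0.96727·[1 + 0.0116·-0.25376/0.052208] = -3.0358 m/s.
|v| = 3.0358 m/s.

3.04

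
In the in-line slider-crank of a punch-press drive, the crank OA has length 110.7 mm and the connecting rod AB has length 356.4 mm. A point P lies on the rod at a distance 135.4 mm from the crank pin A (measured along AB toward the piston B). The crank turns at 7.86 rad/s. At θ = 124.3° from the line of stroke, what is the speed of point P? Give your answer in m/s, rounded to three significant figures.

0.735

ω = 7.86 rad/s.  Crank-pin speed |V_A| = rω = 0.8701 m/s, perpendicular to OA.
Rod angle: sinφ = −(r/L) sinθ ⇒ φ = -14.868°; ω_rod = −rω cosθ/√(L²−r²sin²θ) = +1.4234 rad/s.
V_P = V_A + ω_rod × AP, with AP = 0.1354 m along the rod.
Components: V_Px = −rω sinθ − a·ω_rod·sinφ = -0.66934 m/s;  V_Py = rω cosθ + a·ω_rod·cosφ = -0.30405 m/s.
|V_P| = √(V_Px² + V_Py²) = 0.73516 m/s.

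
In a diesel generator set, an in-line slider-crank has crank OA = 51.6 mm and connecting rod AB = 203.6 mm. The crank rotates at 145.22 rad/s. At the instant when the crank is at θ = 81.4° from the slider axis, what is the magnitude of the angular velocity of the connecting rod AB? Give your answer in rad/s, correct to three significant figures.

ω = 145.2 rad/s
The rod makes angle φ with the slider axis where L sinφ = r sinθ; differentiating, L cosφ·φ̇ = r ω cosθ.
L cosφ = √(L² − r² sin²θ) = 0.1971 m.
|ω_rod| = r ω |cosθ| / √(L² − r² sin²θ) = 0.0516·145.2·0.14954/0.1971 = 5.6849 rad/s.

5.68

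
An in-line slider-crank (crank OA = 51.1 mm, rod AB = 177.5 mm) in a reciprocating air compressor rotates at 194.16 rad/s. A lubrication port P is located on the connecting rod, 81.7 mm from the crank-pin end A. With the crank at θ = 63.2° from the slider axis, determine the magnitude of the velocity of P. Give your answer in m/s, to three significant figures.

9.71

ω = 194.2 rad/s.  Crank-pin speed |V_A| = rω = 9.9216 m/s, perpendicular to OA.
Rod angle: sinφ = −(r/L) sinθ ⇒ φ = -14.890°; ω_rod = −rω cosθ/√(L²−r²sin²θ) = -26.078 rad/s.
V_P = V_A + ω_rod × AP, with AP = 0.0817 m along the rod.
Components: V_Px = −rω sinθ − a·ω_rod·sinφ = -9.4033 m/s;  V_Py = rω cosθ + a·ω_rod·cosφ = +2.4144 m/s.
|V_P| = √(V_Px² + V_Py²) = 9.7083 m/s.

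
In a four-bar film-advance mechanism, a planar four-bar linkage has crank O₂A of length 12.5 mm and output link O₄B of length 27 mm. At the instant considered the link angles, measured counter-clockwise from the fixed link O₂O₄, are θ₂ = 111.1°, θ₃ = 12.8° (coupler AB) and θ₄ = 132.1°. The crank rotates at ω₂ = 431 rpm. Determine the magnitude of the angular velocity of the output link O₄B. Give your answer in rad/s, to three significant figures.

23.7

ω₂ = 45.13 rad/s (from 431 rpm).
Differentiating the loop-closure r₂e^{iθ₂}+r₃e^{iθ₃}=r₁+r₄e^{iθ₄} gives r₂ω₂e^{iθ₂}+r₃ω₃e^{iθ₃}=r₄ω₄e^{iθ₄}.
Eliminating the other unknown: ω₄ = r₂ω₂ sin(θ₂−θ₃) / [r₄ sin(θ₄−θ₃)].
Numerator sine = +0.98953; denominator sine = +0.87207.
Result = 0.0125·45.13·(+0.98953) / (0.027·(+0.87207)) = +23.71 rad/s; magnitude 23.71 rad/s.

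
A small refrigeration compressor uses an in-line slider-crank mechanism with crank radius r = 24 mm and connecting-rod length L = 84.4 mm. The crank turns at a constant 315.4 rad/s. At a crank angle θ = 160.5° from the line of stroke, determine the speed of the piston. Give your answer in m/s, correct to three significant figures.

ω = 315.4 rad/s
For an in-line slider-crank, x = r cosθ + √(L² − r² sin²θ), so v = −rω sinθ·[1 + r cosθ/√(L² − r² sin²θ)].
With r = 0.024 m, L = 0.0844 m, θ = 160.5°: √(L² − r² sin²θ) = 0.084019 m.
v = −0.024·315.4·0.33381·[1 + 0.024·-0.94264/0.084019] = -1.8464 m/s.
|v| = 1.8464 m/s.

1.85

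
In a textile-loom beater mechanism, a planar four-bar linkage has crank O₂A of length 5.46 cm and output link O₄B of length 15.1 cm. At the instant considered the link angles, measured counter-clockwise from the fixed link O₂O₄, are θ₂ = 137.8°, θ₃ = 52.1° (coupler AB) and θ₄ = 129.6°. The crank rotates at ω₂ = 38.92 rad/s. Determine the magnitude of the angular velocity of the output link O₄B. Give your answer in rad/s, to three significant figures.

ω₂ = 38.92 rad/s
Differentiating the loop-closure r₂e^{iθ₂}+r₃e^{iθ₃}=r₁+r₄e^{iθ₄} gives r₂ω₂e^{iθ₂}+r₃ω₃e^{iθ₃}=r₄ω₄e^{iθ₄}.
Eliminating the other unknown: ω₄ = r₂ω₂ sin(θ₂−θ₃) / [r₄ sin(θ₄−θ₃)].
Numerator sine = +0.99719; denominator sine = +0.97630.
Result = 0.0546·38.92·(+0.99719) / (0.151·(+0.97630)) = +14.374 rad/s; magnitude 14.374 rad/s.

14.4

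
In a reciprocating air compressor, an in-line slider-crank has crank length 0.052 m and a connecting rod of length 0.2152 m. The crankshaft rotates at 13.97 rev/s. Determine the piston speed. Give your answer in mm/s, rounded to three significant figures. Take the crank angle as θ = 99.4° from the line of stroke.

ω = 2π·14 = 87.78 rad/s
For an in-line slider-crank, x = r cosθ + √(L² − r² sin²θ), so v = −rω sinθ·[1 + r cosθ/√(L² − r² sin²θ)].
With r = 0.052 m, L = 0.2152 m, θ = 99.4°: √(L² − r² sin²θ) = 0.209 m.
v = −0.052·87.78·0.98657·[1 + 0.052·-0.16333/0.209] = -4.3201 m/s.
|v| = 4.3201 m/s = 4320.1 mm/s.

4320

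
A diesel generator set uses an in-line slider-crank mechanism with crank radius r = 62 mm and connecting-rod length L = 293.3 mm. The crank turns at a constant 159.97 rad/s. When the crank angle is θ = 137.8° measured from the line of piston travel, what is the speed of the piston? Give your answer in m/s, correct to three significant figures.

5.61

ω = 160 rad/s
For an in-line slider-crank, x = r cosθ + √(L² − r² sin²θ), so v = −rω sinθ·[1 + r cosθ/√(L² − r² sin²θ)].
With r = 0.062 m, L = 0.2933 m, θ = 137.8°: √(L² − r² sin²θ) = 0.29033 m.
v = −0.062·160·0.67172·[1 + 0.062·-0.74080/0.29033] = -5.6083 m/s.
|v| = 5.6083 m/s.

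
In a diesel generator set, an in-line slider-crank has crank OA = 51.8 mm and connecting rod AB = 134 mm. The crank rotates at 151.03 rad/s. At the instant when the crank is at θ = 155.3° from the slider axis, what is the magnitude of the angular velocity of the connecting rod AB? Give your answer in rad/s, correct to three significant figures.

53.7

ω = 151 rad/s
The rod makes angle φ with the slider axis where L sinφ = r sinθ; differentiating, L cosφ·φ̇ = r ω cosθ.
L cosφ = √(L² − r² sin²θ) = 0.13224 m.
|ω_rod| = r ω |cosθ| / √(L² − r² sin²θ) = 0.0518·151·0.90851/0.13224 = 53.748 rad/s.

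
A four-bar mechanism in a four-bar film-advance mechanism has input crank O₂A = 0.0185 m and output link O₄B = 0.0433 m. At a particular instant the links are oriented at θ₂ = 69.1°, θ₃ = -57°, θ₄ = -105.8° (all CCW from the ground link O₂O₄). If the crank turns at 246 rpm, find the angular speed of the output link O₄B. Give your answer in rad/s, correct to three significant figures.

11.8

ω₂ = 25.76 rad/s (from 246 rpm).
Differentiating the loop-closure r₂e^{iθ₂}+r₃e^{iθ₃}=r₁+r₄e^{iθ₄} gives r₂ω₂e^{iθ₂}+r₃ω₃e^{iθ₃}=r₄ω₄e^{iθ₄}.
Eliminating the other unknown: ω₄ = r₂ω₂ sin(θ₂−θ₃) / [r₄ sin(θ₄−θ₃)].
Numerator sine = +0.80799; denominator sine = -0.75241.
Result = 0.0185·25.76·(+0.80799) / (0.0433·(-0.75241)) = -11.819 rad/s; magnitude 11.819 rad/s.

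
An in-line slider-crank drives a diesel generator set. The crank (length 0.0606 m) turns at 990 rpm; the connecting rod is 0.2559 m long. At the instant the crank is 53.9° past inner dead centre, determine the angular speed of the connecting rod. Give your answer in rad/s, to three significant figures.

14.7

ω = 103.7 rad/s (converted from 990 rpm).
The rod makes angle φ with the slider axis where L sinφ = r sinθ; differentiating, L cosφ·φ̇ = r ω cosθ.
L cosφ = √(L² − r² sin²θ) = 0.25117 m.
|ω_rod| = r ω |cosθ| / √(L² − r² sin²θ) = 0.0606·103.7·0.58920/0.25117 = 14.738 rad/s.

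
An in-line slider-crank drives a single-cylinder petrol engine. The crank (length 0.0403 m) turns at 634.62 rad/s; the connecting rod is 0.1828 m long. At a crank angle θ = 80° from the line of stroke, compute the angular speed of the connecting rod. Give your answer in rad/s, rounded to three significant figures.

ω = 634.6 rad/s
The rod makes angle φ with the slider axis where L sinφ = r sinθ; differentiating, L cosφ·φ̇ = r ω cosθ.
L cosφ = √(L² − r² sin²θ) = 0.17844 m.
|ω_rod| = r ω |cosθ| / √(L² − r² sin²θ) = 0.0403·634.6·0.17365/0.17844 = 24.888 rad/s.

24.9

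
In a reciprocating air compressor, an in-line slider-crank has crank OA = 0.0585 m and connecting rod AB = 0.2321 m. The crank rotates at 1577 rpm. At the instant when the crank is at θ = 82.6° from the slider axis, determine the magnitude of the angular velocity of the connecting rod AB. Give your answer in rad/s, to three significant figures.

ω = 165.1 rad/s (converted from 1577 rpm).
The rod makes angle φ with the slider axis where L sinφ = r sinθ; differentiating, L cosφ·φ̇ = r ω cosθ.
L cosφ = √(L² − r² sin²θ) = 0.22473 m.
|ω_rod| = r ω |cosθ| / √(L² − r² sin²θ) = 0.0585·165.1·0.12880/0.22473 = 5.5367 rad/s.

5.54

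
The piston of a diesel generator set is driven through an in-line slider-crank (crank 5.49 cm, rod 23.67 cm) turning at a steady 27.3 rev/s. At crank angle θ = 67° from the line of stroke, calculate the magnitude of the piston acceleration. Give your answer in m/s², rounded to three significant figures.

ω = 2π·27.3 = 171.5 rad/s
x(θ) = r cosθ + √(L² − r² sin²θ); with ω constant, a = ω²·d²x/dθ².
d²x/dθ² = −r cosθ − r²(cos2θ)/√u − r⁴ sin²2θ/(4u^{3/2}),  u = L² − r² sin²θ = 0.053473 m².
Substituting r = 0.0549 m, L = 0.2367 m, θ = 67°: d²x/dθ² = -0.012492 m.
a = ω²·d²x/dθ² = (171.5)²·(-0.012492) = -367.55 m/s²;  |a| = 367.55 m/s².

368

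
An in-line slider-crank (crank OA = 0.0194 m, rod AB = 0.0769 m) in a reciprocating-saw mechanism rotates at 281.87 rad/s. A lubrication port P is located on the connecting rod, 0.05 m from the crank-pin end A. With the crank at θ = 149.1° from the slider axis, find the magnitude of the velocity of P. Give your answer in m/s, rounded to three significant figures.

ω = 281.9 rad/s.  Crank-pin speed |V_A| = rω = 5.4683 m/s, perpendicular to OA.
Rod angle: sinφ = −(r/L) sinθ ⇒ φ = -7.444°; ω_rod = −rω cosθ/√(L²−r²sin²θ) = +61.535 rad/s.
V_P = V_A + ω_rod × AP, with AP = 0.05 m along the rod.
Components: V_Px = −rω sinθ − a·ω_rod·sinφ = -2.4096 m/s;  V_Py = rω cosθ + a·ω_rod·cosφ = -1.6413 m/s.
|V_P| = √(V_Px² + V_Py²) = 2.9155 m/s.

2.92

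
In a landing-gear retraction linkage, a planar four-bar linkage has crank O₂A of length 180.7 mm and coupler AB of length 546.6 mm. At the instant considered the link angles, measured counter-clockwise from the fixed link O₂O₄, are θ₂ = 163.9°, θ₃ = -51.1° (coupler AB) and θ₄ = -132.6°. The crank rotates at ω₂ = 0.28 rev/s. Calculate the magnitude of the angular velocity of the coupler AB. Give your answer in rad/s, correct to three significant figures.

0.526

ω₂ = 1.759 rad/s (from 0.28 rev/s).
Differentiating the loop-closure r₂e^{iθ₂}+r₃e^{iθ₃}=r₁+r₄e^{iθ₄} gives r₂ω₂e^{iθ₂}+r₃ω₃e^{iθ₃}=r₄ω₄e^{iθ₄}.
Eliminating the other unknown: ω₃ = r₂ω₂ sin(θ₄−θ₂) / [r₃ sin(θ₃−θ₄)].
Numerator sine = +0.89493; denominator sine = +0.98902.
Result = 0.1807·1.759·(+0.89493) / (0.5466·(+0.98902)) = +0.52628 rad/s; magnitude 0.52628 rad/s.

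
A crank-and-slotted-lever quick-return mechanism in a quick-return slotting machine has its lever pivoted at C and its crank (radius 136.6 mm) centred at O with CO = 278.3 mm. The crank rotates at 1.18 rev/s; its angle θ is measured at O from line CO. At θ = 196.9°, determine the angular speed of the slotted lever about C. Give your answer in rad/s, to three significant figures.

ω = 7.414 rad/s (from 1.18 rev/s).
Crank pin A relative to C: A = (d + r cosθ, r sinθ); lever angle φ = atan2(r sinθ, d + r cosθ).
Differentiating tanφ: φ̇ = rω(d cosθ + r)/(d² + r² + 2dr cosθ).
d² + r² + 2dr cosθ = |CA|² = 0.0233624 m²;  d cosθ + r = -0.12968 m.
|ω_lever| = |0.1366·7.414·-0.12968| / 0.0233624 = 5.6218 rad/s.

5.62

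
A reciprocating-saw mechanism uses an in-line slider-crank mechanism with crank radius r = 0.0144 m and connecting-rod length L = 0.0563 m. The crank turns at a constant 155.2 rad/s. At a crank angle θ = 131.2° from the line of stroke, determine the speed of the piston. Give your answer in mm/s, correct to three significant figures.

1390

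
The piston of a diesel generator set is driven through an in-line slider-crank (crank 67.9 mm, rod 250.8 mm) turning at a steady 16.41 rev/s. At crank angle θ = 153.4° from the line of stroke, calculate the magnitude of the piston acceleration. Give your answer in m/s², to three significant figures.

ω = 2π·16.4 = 103.1 rad/s
x(θ) = r cosθ + √(L² − r² sin²θ); with ω constant, a = ω²·d²x/dθ².
d²x/dθ² = −r cosθ − r²(cos2θ)/√u − r⁴ sin²2θ/(4u^{3/2}),  u = L² − r² sin²θ = 0.0619763 m².
Substituting r = 0.0679 m, L = 0.2508 m, θ = 153.4°: d²x/dθ² = +0.049399 m.
a = ω²·d²x/dθ² = (103.1)²·(+0.049399) = +525.16 m/s²;  |a| = 525.16 m/s².

525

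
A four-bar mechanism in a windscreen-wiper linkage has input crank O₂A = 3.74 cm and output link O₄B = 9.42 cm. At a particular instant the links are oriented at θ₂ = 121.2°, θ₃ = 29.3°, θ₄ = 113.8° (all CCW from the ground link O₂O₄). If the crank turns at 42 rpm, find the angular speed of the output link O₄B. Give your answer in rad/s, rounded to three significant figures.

ω₂ = 4.398 rad/s (from 42 rpm).
Differentiating the loop-closure r₂e^{iθ₂}+r₃e^{iθ₃}=r₁+r₄e^{iθ₄} gives r₂ω₂e^{iθ₂}+r₃ω₃e^{iθ₃}=r₄ω₄e^{iθ₄}.
Eliminating the other unknown: ω₄ = r₂ω₂ sin(θ₂−θ₃) / [r₄ sin(θ₄−θ₃)].
Numerator sine = +0.99945; denominator sine = +0.99540.
Result = 0.0374·4.398·(+0.99945) / (0.0942·(+0.99540)) = +1.7533 rad/s; magnitude 1.7533 rad/s.

1.75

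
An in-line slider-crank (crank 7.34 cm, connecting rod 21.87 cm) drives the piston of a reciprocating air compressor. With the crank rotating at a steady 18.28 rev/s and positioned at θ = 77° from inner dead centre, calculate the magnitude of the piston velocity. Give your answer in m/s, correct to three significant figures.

8.87

ω = 2π·18.3 = 114.9 rad/s
For an in-line slider-crank, x = r cosθ + √(L² − r² sin²θ), so v = −rω sinθ·[1 + r cosθ/√(L² − r² sin²θ)].
With r = 0.0734 m, L = 0.2187 m, θ = 77°: √(L² − r² sin²θ) = 0.20668 m.
v = −0.0734·114.9·0.97437·[1 + 0.0734·0.22495/0.20668] = -8.8707 m/s.
|v| = 8.8707 m/s.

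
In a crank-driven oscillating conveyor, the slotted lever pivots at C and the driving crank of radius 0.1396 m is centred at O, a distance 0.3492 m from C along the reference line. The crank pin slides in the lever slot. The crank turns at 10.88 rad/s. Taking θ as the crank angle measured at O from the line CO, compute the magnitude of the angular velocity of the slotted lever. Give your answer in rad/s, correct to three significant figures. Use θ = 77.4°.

ω = 10.88 rad/s
Crank pin A relative to C: A = (d + r cosθ, r sinθ); lever angle φ = atan2(r sinθ, d + r cosθ).
Differentiating tanφ: φ̇ = rω(d cosθ + r)/(d² + r² + 2dr cosθ).
d² + r² + 2dr cosθ = |CA|² = 0.162697 m²;  d cosθ + r = +0.21578 m.
|ω_lever| = |0.1396·10.88·+0.21578| / 0.162697 = 2.0144 rad/s.

2.01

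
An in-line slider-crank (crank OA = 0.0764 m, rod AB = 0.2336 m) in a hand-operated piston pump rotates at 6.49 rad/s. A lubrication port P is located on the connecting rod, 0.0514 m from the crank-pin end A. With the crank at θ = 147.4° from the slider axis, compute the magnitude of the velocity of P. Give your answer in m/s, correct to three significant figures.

0.411

ω = 6.49 rad/s.  Crank-pin speed |V_A| = rω = 0.49584 m/s, perpendicular to OA.
Rod angle: sinφ = −(r/L) sinθ ⇒ φ = -10.149°; ω_rod = −rω cosθ/√(L²−r²sin²θ) = +1.8166 rad/s.
V_P = V_A + ω_rod × AP, with AP = 0.0514 m along the rod.
Components: V_Px = −rω sinθ − a·ω_rod·sinφ = -0.25069 m/s;  V_Py = rω cosθ + a·ω_rod·cosφ = -0.32581 m/s.
|V_P| = √(V_Px² + V_Py²) = 0.41109 m/s.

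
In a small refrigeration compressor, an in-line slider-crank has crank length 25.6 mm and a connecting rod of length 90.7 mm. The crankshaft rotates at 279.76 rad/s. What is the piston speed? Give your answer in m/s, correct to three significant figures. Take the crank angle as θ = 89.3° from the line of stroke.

7.19

ω = 279.8 rad/s
For an in-line slider-crank, x = r cosθ + √(L² − r² sin²θ), so v = −rω sinθ·[1 + r cosθ/√(L² − r² sin²θ)].
With r = 0.0256 m, L = 0.0907 m, θ = 89.3°: √(L² − r² sin²θ) = 0.087013 m.
v = −0.0256·279.8·0.99993·[1 + 0.0256·0.01222/0.087013] = -7.1871 m/s.
|v| = 7.1871 m/s.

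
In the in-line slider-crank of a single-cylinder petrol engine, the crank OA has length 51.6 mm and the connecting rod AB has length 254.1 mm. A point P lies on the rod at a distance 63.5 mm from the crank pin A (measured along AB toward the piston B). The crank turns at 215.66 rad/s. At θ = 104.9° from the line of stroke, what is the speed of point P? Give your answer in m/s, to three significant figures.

ω = 215.7 rad/s.  Crank-pin speed |V_A| = rω = 11.128 m/s, perpendicular to OA.
Rod angle: sinφ = −(r/L) sinθ ⇒ φ = -11.317°; ω_rod = −rω cosθ/√(L²−r²sin²θ) = +11.484 rad/s.
V_P = V_A + ω_rod × AP, with AP = 0.0635 m along the rod.
Components: V_Px = −rω sinθ − a·ω_rod·sinφ = -10.611 m/s;  V_Py = rω cosθ + a·ω_rod·cosφ = -2.1463 m/s.
|V_P| = √(V_Px² + V_Py²) = 10.826 m/s.

10.8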